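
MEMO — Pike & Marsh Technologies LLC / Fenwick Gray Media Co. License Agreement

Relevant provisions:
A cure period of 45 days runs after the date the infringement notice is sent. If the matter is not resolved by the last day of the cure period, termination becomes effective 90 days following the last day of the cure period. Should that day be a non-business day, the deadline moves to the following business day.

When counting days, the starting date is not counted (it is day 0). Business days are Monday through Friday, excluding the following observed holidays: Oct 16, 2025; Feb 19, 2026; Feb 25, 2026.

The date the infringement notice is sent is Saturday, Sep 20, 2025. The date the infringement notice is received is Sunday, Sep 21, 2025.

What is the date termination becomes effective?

The last day of the cure period: Sep 20, 2025 + 45 days = Nov 4, 2025.
Adding 90 calendar days to Nov 4, 2025 gives Feb 2, 2026, which is the date termination becomes effective. Feb 2, 2026 is a Monday and is not a listed holiday, so no roll-forward applies.

Feb 2, 2026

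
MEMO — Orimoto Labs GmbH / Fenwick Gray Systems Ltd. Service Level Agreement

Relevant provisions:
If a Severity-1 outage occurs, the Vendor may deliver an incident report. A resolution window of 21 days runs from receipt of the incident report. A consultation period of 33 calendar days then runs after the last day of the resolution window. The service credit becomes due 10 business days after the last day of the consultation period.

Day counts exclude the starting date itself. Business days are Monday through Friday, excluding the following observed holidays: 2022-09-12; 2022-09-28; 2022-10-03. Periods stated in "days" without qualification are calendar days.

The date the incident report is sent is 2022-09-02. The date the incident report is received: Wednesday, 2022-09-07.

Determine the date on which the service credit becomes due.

2022-11-14

The last day of the resolution window: 2022-09-07 + 21 days = 2022-09-28.
The last day of the consultation period: 2022-09-28 + 33 days = 2022-10-31.
The date on which the service credit becomes due: 10 business days after Monday, 2022-10-31, skipping weekends — Nov 1, Nov 2, Nov 3, Nov 4, Nov 7, Nov 8, Nov 9, Nov 10, Nov 11, Nov 14 — lands on Monday, 2022-11-14.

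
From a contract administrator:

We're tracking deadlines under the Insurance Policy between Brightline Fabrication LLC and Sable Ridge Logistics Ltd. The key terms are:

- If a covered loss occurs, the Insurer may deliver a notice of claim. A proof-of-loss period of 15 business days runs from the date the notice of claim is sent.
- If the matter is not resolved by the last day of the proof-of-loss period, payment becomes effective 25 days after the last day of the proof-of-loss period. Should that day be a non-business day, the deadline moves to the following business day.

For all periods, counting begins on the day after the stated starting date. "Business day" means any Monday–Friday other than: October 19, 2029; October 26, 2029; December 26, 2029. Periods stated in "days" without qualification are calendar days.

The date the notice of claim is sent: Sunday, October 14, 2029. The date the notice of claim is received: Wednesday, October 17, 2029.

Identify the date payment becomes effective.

From Sunday, October 14, 2029, 15 business days (Oct 15, Oct 16, Oct 17, Oct 18, …, Nov 2, Nov 5, Nov 6, skipping weekends and the listed holidays on Oct 19, Oct 26) brings us to Tuesday, November 6, 2029, which is the last day of the proof-of-loss period.
The date payment becomes effective: 25 calendar days after November 6, 2029 is December 1, 2029. That falls on a Saturday, so it rolls to the next business day, Monday, December 3, 2029.

December 3, 2029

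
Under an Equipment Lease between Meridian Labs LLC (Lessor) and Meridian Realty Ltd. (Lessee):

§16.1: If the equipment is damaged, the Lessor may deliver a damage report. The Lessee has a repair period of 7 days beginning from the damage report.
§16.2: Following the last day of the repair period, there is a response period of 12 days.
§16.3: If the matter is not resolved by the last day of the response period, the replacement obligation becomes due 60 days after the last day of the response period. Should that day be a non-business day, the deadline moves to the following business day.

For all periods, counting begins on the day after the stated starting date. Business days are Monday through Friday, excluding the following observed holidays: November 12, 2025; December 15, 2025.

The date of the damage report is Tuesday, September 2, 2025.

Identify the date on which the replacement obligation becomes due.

November 20, 2025

The last day of the repair period: September 2, 2025 + 7 days = September 9, 2025.
Adding 12 calendar days to September 9, 2025 gives September 21, 2025, which is the last day of the response period.
Adding 60 calendar days to September 21, 2025 gives November 20, 2025, which is the date on which the replacement obligation becomes due. November 20, 2025 is a Thursday and is not a listed holiday, so no roll-forward applies.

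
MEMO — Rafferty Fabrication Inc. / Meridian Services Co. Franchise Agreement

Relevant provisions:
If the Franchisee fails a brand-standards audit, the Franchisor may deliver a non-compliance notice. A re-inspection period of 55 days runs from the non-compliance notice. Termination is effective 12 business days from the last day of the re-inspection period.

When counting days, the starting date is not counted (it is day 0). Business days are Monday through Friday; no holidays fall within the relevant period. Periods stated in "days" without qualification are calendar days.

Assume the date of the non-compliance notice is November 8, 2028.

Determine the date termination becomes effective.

January 18, 2029

Adding 55 calendar days to November 8, 2028 gives January 2, 2029, which is the last day of the re-inspection period.
The date termination becomes effective: 12 business days after Tuesday, January 2, 2029, skipping weekends — Jan 3, Jan 4, Jan 5, Jan 8, …, Jan 16, Jan 17, Jan 18 — lands on Thursday, January 18, 2029.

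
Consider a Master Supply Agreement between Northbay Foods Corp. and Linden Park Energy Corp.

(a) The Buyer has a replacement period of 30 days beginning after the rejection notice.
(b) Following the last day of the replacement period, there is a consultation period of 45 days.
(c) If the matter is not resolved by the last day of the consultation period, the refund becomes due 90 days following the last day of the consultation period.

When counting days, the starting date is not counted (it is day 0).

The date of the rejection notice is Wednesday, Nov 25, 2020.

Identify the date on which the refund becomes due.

May 9, 2021

The last day of the replacement period: 30 calendar days after Nov 25, 2020 is Dec 25, 2020.
The last day of the consultation period: Dec 25, 2020 + 45 days = Feb 8, 2021.
The date on which the refund becomes due: 90 calendar days after Feb 8, 2021 is May 9, 2021.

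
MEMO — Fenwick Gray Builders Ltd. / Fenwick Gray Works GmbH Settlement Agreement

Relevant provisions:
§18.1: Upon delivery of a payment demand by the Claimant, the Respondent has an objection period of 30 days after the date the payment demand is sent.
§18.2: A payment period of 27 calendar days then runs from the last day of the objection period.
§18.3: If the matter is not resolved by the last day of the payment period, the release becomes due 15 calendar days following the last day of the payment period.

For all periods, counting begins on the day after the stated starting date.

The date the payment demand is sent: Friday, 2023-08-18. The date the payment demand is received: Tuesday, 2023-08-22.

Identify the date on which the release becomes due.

The last day of the objection period: 2023-08-18 + 30 days = 2023-09-17.
The last day of the payment period: 2023-09-17 + 27 days = 2023-10-14.
The date on which the release becomes due: 15 calendar days after 2023-10-14 is 2023-10-29.

2023-10-29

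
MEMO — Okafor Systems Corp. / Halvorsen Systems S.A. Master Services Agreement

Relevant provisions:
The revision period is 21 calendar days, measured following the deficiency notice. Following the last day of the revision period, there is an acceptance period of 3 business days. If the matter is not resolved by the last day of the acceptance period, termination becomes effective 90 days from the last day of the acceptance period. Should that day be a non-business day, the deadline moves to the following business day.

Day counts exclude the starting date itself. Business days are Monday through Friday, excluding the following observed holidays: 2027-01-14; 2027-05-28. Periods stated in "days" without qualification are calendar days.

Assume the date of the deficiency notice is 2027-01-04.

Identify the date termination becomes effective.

The last day of the revision period: 2027-01-04 + 21 days = 2027-01-25.
From Monday, 2027-01-25, 3 business days (Jan 26, Jan 27, Jan 28, skipping weekends) brings us to Thursday, 2027-01-28, which is the last day of the acceptance period.
The date termination becomes effective: 90 calendar days after 2027-01-28 is 2027-04-28. 2027-04-28 is a Wednesday and is not a listed holiday, so no roll-forward applies.

2027-04-28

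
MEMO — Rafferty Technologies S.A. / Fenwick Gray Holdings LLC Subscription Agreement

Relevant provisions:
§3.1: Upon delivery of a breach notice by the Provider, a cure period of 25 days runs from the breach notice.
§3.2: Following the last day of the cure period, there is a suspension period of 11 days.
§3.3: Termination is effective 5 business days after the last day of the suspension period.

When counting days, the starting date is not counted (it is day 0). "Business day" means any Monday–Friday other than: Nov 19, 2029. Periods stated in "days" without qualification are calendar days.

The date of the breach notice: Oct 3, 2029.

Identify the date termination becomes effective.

Nov 15, 2029

The last day of the cure period: 25 calendar days after Oct 3, 2029 is Oct 28, 2029.
The last day of the suspension period: Oct 28, 2029 + 11 days = Nov 8, 2029.
The date termination becomes effective: counting 5 business days from Thursday, Nov 8, 2029 (Nov 9, Nov 12, Nov 13, Nov 14, Nov 15, skipping weekends) reaches Thursday, Nov 15, 2029.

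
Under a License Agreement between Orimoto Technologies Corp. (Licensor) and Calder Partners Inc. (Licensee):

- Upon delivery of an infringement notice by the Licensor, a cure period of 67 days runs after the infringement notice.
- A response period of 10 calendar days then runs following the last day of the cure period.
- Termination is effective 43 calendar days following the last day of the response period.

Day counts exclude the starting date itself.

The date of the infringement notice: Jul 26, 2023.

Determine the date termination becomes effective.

Nov 23, 2023

The last day of the cure period: Jul 26, 2023 + 67 days = Oct 1, 2023.
The last day of the response period: Oct 1, 2023 + 10 days = Oct 11, 2023.
Adding 43 calendar days to Oct 11, 2023 gives Nov 23, 2023, which is the date termination becomes effective.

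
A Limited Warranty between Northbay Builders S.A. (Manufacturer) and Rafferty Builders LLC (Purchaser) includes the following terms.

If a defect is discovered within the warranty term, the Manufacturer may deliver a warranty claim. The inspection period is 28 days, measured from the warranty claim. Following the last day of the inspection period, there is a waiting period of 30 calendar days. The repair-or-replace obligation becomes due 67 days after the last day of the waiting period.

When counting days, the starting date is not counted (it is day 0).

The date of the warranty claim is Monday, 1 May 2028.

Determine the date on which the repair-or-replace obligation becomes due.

3 September 2028

The last day of the inspection period: 1 May 2028 + 28 days = 29 May 2028.
The last day of the waiting period: 29 May 2028 + 30 days = 28 June 2028.
The date on which the repair-or-replace obligation becomes due: 28 June 2028 + 67 days = 3 September 2028.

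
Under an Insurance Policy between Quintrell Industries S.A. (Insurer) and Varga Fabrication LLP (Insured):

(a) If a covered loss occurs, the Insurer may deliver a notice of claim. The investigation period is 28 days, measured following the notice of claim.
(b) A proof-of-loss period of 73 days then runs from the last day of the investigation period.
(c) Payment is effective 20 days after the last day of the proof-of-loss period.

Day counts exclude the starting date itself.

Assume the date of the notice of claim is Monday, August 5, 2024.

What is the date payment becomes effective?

December 4, 2024

The last day of the investigation period: August 5, 2024 + 28 days = September 2, 2024.
The last day of the proof-of-loss period: September 2, 2024 + 73 days = November 14, 2024.
The date payment becomes effective: November 14, 2024 + 20 days = December 4, 2024.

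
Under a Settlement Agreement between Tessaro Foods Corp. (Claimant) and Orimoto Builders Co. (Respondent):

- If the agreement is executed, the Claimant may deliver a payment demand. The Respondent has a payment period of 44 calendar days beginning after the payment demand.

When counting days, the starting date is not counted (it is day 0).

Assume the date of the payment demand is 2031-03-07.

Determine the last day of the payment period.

Adding 44 calendar days to 2031-03-07 gives 2031-04-20, which is the last day of the payment period.

2031-04-20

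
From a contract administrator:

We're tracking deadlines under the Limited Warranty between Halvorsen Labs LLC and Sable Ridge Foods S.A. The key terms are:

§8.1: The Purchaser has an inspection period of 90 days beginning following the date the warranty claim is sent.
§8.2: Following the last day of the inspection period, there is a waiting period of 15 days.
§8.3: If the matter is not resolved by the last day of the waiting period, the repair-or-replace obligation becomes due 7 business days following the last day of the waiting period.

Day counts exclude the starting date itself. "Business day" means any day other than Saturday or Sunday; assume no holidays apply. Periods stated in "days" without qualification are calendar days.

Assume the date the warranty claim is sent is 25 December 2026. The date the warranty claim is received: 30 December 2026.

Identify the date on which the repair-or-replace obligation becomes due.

20 April 2027

The last day of the inspection period: 25 December 2026 + 90 days = 25 March 2027.
Adding 15 calendar days to 25 March 2027 gives 9 April 2027, which is the last day of the waiting period.
From Friday, 9 April 2027, 7 business days (Apr 12, Apr 13, Apr 14, Apr 15, Apr 16, Apr 19, Apr 20, skipping weekends) brings us to Tuesday, 20 April 2027, which is the date on which the repair-or-replace obligation becomes due.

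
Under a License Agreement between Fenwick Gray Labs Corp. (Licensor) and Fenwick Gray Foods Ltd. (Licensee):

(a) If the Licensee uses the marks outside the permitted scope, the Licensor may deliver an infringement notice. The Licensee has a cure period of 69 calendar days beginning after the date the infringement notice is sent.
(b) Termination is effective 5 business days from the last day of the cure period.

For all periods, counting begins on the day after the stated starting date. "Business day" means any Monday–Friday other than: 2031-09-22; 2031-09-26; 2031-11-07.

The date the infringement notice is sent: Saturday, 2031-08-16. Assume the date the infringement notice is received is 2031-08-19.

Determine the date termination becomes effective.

2031-10-31

The last day of the cure period: 69 calendar days after 2031-08-16 is 2031-10-24.
From Friday, 2031-10-24, 5 business days (Oct 27, Oct 28, Oct 29, Oct 30, Oct 31, skipping weekends) brings us to Friday, 2031-10-31, which is the date termination becomes effective.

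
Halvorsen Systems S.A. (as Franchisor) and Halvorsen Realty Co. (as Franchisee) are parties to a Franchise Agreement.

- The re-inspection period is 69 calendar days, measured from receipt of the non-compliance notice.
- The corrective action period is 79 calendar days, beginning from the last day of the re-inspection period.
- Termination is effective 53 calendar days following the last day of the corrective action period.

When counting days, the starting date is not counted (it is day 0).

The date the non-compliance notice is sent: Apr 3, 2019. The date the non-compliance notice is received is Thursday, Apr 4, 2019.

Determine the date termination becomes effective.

Oct 22, 2019

Adding 69 calendar days to Apr 4, 2019 gives Jun 12, 2019, which is the last day of the re-inspection period.
The last day of the corrective action period: Jun 12, 2019 + 79 days = Aug 30, 2019.
The date termination becomes effective: Aug 30, 2019 + 53 days = Oct 22, 2019.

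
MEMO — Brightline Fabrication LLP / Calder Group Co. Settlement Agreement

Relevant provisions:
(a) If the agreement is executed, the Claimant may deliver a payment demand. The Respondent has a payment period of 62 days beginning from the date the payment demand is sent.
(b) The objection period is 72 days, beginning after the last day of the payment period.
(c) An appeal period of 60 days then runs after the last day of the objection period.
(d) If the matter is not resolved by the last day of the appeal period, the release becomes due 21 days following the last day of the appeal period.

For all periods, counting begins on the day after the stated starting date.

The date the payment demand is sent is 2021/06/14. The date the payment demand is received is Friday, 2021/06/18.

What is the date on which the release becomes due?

The last day of the payment period: 62 calendar days after 2021/06/14 is 2021/08/15.
Adding 72 calendar days to 2021/08/15 gives 2021/10/26, which is the last day of the objection period.
The last day of the appeal period: 2021/10/26 + 60 days = 2021/12/25.
Adding 21 calendar days to 2021/12/25 gives 2022/01/15, which is the date on which the release becomes due.

2022/01/15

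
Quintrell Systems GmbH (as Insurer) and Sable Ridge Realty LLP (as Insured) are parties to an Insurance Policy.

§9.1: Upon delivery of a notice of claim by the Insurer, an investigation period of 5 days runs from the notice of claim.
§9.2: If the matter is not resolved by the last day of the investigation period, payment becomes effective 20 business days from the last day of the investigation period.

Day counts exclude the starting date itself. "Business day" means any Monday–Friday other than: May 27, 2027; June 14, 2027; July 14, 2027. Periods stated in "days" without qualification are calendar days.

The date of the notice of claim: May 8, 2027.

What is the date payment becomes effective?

June 11, 2027

The last day of the investigation period: 5 calendar days after May 8, 2027 is May 13, 2027.
The date payment becomes effective: counting 20 business days from Thursday, May 13, 2027 (May 14, May 17, May 18, May 19, …, Jun 9, Jun 10, Jun 11, skipping weekends and the listed holiday on May 27) reaches Friday, June 11, 2027.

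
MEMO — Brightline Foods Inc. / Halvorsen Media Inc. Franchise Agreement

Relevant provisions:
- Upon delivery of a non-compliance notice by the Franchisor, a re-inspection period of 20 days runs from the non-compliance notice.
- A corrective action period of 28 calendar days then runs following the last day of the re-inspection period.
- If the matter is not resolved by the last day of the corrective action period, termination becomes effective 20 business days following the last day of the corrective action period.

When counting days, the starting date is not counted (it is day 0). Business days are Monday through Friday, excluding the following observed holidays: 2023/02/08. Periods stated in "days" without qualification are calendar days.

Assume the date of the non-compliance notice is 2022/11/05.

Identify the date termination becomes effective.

2023/01/20

Adding 20 calendar days to 2022/11/05 gives 2022/11/25, which is the last day of the re-inspection period.
The last day of the corrective action period: 28 calendar days after 2022/11/25 is 2022/12/23.
The date termination becomes effective: counting 20 business days from Friday, 2022/12/23 (Dec 26, Dec 27, Dec 28, Dec 29, …, Jan 18, Jan 19, Jan 20, skipping weekends) reaches Friday, 2023/01/20.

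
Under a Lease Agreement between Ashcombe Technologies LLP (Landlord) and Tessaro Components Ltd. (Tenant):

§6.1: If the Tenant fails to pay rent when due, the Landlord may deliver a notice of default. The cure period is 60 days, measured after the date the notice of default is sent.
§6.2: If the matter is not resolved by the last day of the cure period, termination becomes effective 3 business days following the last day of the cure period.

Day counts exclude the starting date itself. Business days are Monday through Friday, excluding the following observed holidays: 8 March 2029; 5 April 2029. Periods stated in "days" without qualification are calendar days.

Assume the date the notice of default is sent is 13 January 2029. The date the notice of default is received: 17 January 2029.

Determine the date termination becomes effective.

The last day of the cure period: 13 January 2029 + 60 days = 14 March 2029.
From Wednesday, 14 March 2029, 3 business days (Mar 15, Mar 16, Mar 19, skipping weekends) brings us to Monday, 19 March 2029, which is the date termination becomes effective.

19 March 2029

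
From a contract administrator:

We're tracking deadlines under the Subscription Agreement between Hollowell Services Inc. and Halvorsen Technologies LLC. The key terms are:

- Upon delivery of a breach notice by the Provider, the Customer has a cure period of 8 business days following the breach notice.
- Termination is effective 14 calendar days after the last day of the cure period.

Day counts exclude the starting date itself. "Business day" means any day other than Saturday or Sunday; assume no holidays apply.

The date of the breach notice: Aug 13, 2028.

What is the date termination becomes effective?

Sep 6, 2028

The last day of the cure period: 8 business days after Sunday, Aug 13, 2028, skipping weekends — Aug 14, Aug 15, Aug 16, Aug 17, Aug 18, Aug 21, Aug 22, Aug 23 — lands on Wednesday, Aug 23, 2028.
The date termination becomes effective: Aug 23, 2028 + 14 days = Sep 6, 2028.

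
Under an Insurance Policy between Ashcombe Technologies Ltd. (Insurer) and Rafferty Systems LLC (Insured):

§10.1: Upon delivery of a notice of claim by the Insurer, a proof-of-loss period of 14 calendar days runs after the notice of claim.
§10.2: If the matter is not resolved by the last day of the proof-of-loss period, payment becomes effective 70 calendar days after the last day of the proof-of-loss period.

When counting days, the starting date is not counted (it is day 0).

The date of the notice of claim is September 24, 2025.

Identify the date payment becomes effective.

The last day of the proof-of-loss period: 14 calendar days after September 24, 2025 is October 8, 2025.
The date payment becomes effective: 70 calendar days after October 8, 2025 is December 17, 2025.

December 17, 2025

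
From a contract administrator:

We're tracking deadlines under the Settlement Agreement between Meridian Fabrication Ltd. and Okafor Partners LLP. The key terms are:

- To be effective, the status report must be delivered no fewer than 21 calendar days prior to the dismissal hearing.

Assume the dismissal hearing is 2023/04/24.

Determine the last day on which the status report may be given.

Counting back 21 calendar days from 2023/04/24 gives 2023/04/03.

2023/04/03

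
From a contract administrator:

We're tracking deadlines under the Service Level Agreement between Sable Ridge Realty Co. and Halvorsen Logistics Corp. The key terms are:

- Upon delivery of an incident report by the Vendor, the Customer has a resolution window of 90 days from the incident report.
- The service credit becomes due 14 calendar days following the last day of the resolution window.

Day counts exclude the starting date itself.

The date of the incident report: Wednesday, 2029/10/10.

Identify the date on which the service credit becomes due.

2030/01/22

The last day of the resolution window: 90 calendar days after 2029/10/10 is 2030/01/08.
Adding 14 calendar days to 2030/01/08 gives 2030/01/22, which is the date on which the service credit becomes due.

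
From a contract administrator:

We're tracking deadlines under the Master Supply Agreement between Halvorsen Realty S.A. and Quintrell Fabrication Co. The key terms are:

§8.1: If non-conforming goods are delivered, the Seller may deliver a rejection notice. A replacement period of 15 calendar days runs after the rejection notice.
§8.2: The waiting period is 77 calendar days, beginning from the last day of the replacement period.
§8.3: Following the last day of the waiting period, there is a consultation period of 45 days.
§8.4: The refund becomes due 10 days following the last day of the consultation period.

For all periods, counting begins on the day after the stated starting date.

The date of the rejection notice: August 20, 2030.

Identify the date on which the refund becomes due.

Adding 15 calendar days to August 20, 2030 gives September 4, 2030, which is the last day of the replacement period.
The last day of the waiting period: September 4, 2030 + 77 days = November 20, 2030.
The last day of the consultation period: November 20, 2030 + 45 days = January 4, 2031.
Adding 10 calendar days to January 4, 2031 gives January 14, 2031, which is the date on which the refund becomes due.

January 14, 2031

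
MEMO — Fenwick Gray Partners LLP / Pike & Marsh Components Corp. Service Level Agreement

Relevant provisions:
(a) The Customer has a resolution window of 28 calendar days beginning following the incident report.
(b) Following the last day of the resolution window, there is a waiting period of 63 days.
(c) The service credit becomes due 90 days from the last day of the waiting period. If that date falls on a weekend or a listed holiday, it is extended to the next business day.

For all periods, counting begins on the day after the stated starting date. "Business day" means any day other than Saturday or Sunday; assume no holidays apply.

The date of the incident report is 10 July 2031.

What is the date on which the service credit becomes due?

7 January 2032

The last day of the resolution window: 28 calendar days after 10 July 2031 is 7 August 2031.
Adding 63 calendar days to 7 August 2031 gives 9 October 2031, which is the last day of the waiting period.
The date on which the service credit becomes due: 9 October 2031 + 90 days = 7 January 2032. 7 January 2032 is a Wednesday, so no roll-forward applies.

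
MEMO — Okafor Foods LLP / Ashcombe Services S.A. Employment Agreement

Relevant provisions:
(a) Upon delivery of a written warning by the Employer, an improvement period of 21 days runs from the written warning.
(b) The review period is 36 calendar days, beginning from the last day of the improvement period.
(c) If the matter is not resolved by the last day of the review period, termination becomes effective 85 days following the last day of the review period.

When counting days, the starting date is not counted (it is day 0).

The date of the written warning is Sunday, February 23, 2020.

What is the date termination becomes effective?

July 14, 2020

The last day of the improvement period: February 23, 2020 + 21 days = March 15, 2020.
Adding 36 calendar days to March 15, 2020 gives April 20, 2020, which is the last day of the review period.
The date termination becomes effective: 85 calendar days after April 20, 2020 is July 14, 2020.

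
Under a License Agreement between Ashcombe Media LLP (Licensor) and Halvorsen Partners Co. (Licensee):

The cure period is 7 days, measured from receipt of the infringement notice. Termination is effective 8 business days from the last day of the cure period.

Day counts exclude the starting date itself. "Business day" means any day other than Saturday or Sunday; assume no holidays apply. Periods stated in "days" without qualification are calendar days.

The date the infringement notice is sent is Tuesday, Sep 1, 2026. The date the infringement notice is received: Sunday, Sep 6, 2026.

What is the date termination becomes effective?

Sep 23, 2026

The last day of the cure period: 7 calendar days after Sep 6, 2026 is Sep 13, 2026.
The date termination becomes effective: 8 business days after Sunday, Sep 13, 2026, skipping weekends — Sep 14, Sep 15, Sep 16, Sep 17, Sep 18, Sep 21, Sep 22, Sep 23 — lands on Wednesday, Sep 23, 2026.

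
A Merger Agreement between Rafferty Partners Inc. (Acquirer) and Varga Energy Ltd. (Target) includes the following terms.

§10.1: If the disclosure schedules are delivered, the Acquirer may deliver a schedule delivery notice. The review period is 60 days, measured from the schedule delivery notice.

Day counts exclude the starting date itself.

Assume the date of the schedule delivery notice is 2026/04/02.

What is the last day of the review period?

The last day of the review period: 60 calendar days after 2026/04/02 is 2026/06/01.

2026/06/01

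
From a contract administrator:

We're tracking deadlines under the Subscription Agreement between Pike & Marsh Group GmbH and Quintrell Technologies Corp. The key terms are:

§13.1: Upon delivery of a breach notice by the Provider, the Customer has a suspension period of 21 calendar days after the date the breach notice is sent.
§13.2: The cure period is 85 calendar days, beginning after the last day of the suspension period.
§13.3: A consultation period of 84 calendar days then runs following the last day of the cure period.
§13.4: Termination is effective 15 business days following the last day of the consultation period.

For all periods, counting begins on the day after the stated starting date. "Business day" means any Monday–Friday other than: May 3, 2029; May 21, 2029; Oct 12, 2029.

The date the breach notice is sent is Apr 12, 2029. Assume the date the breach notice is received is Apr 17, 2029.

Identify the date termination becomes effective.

The last day of the suspension period: Apr 12, 2029 + 21 days = May 3, 2029.
The last day of the cure period: May 3, 2029 + 85 days = Jul 27, 2029.
The last day of the consultation period: 84 calendar days after Jul 27, 2029 is Oct 19, 2029.
From Friday, Oct 19, 2029, 15 business days (Oct 22, Oct 23, Oct 24, Oct 25, …, Nov 7, Nov 8, Nov 9, skipping weekends) brings us to Friday, Nov 9, 2029, which is the date termination becomes effective.

Nov 9, 2029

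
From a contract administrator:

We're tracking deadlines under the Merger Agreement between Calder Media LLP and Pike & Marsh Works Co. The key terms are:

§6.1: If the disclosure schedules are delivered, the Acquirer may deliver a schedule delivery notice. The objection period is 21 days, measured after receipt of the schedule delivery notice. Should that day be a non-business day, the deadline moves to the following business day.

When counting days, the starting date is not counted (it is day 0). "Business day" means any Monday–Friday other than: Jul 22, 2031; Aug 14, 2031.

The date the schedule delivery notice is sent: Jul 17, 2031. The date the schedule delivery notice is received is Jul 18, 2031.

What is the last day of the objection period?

Aug 8, 2031

The last day of the objection period: Jul 18, 2031 + 21 days = Aug 8, 2031. Aug 8, 2031 is a Friday and is not a listed holiday, so no roll-forward applies.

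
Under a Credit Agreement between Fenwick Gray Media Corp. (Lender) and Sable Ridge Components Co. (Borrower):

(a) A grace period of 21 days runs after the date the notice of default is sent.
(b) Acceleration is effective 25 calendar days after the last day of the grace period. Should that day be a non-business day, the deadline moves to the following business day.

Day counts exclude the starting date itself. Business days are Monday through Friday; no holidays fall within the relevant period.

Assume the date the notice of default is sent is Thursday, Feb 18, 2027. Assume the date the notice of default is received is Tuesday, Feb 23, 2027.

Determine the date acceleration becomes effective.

Adding 21 calendar days to Feb 18, 2027 gives Mar 11, 2027, which is the last day of the grace period.
Adding 25 calendar days to Mar 11, 2027 gives Apr 5, 2027, which is the date acceleration becomes effective. Apr 5, 2027 is a Monday, so no roll-forward applies.

Apr 5, 2027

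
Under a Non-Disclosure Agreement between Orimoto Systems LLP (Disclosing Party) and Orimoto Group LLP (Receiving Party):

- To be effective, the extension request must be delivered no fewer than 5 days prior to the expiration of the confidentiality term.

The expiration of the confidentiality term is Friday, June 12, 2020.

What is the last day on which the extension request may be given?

June 7, 2020

June 12, 2020 minus 5 days is June 7, 2020.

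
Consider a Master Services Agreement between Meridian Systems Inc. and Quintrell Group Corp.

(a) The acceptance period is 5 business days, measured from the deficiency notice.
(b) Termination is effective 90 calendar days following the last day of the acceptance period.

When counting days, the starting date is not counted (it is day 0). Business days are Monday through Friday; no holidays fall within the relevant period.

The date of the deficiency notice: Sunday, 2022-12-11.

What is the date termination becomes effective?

The last day of the acceptance period: counting 5 business days from Sunday, 2022-12-11 (Dec 12, Dec 13, Dec 14, Dec 15, Dec 16, skipping weekends) reaches Friday, 2022-12-16.
The date termination becomes effective: 2022-12-16 + 90 days = 2023-03-16.

2023-03-16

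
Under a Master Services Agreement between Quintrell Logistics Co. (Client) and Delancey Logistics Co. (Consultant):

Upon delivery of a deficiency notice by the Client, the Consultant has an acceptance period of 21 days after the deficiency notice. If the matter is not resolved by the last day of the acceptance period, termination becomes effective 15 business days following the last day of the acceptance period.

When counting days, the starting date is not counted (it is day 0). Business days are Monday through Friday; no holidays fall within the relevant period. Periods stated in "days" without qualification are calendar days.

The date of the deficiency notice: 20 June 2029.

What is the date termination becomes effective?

1 August 2029

The last day of the acceptance period: 21 calendar days after 20 June 2029 is 11 July 2029.
The date termination becomes effective: 15 business days after Wednesday, 11 July 2029, skipping weekends — Jul 12, Jul 13, Jul 16, Jul 17, …, Jul 30, Jul 31, Aug 1 — lands on Wednesday, 1 August 2029.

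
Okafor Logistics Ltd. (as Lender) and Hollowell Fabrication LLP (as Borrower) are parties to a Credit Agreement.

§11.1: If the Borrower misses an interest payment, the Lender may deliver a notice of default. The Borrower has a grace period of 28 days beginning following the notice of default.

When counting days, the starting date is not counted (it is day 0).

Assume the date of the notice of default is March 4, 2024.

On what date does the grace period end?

The last day of the grace period: March 4, 2024 + 28 days = April 1, 2024.

April 1, 2024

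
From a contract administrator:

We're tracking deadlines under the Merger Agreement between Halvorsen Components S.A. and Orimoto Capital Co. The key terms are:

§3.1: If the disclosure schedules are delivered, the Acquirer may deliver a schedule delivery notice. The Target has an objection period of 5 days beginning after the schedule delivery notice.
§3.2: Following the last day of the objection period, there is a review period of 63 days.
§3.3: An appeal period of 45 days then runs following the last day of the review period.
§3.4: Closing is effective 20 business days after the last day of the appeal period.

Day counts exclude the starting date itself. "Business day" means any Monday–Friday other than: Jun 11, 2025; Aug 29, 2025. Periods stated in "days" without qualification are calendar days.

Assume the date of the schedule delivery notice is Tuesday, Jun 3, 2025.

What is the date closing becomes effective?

The last day of the objection period: Jun 3, 2025 + 5 days = Jun 8, 2025.
Adding 63 calendar days to Jun 8, 2025 gives Aug 10, 2025, which is the last day of the review period.
The last day of the appeal period: Aug 10, 2025 + 45 days = Sep 24, 2025.
From Wednesday, Sep 24, 2025, 20 business days (Sep 25, Sep 26, Sep 29, Sep 30, …, Oct 20, Oct 21, Oct 22, skipping weekends) brings us to Wednesday, Oct 22, 2025, which is the date closing becomes effective.

Oct 22, 2025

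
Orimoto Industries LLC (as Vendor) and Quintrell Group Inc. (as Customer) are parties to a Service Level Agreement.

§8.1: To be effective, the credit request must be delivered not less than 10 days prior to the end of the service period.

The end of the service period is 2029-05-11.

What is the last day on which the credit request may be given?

2029-05-01

Counting back 10 calendar days from 2029-05-11 gives 2029-05-01.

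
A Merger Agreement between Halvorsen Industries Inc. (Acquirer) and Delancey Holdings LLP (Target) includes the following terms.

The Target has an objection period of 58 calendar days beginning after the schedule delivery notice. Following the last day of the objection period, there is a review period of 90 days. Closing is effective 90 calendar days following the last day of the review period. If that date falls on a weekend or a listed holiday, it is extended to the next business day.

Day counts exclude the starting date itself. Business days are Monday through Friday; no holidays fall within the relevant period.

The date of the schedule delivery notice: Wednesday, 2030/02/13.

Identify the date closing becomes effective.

The last day of the objection period: 58 calendar days after 2030/02/13 is 2030/04/12.
The last day of the review period: 2030/04/12 + 90 days = 2030/07/11.
Adding 90 calendar days to 2030/07/11 gives 2030/10/09, which is the date closing becomes effective. 2030/10/09 is a Wednesday, so no roll-forward applies.

2030/10/09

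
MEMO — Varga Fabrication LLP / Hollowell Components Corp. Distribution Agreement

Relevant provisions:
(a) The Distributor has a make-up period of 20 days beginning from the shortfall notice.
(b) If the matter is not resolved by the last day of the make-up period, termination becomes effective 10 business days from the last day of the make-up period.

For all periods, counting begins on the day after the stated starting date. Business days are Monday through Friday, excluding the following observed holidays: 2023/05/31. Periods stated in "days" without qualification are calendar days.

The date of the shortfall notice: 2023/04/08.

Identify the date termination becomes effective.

Adding 20 calendar days to 2023/04/08 gives 2023/04/28, which is the last day of the make-up period.
From Friday, 2023/04/28, 10 business days (May 1, May 2, May 3, May 4, May 5, May 8, May 9, May 10, May 11, May 12, skipping weekends) brings us to Friday, 2023/05/12, which is the date termination becomes effective.

2023/05/12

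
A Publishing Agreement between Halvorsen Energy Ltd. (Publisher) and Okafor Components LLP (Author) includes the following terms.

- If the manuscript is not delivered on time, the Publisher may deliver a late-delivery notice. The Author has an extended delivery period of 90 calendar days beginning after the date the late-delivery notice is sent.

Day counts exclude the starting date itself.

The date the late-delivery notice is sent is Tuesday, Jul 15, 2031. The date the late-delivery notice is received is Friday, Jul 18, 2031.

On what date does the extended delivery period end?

Oct 13, 2031

The last day of the extended delivery period: Jul 15, 2031 + 90 days = Oct 13, 2031.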